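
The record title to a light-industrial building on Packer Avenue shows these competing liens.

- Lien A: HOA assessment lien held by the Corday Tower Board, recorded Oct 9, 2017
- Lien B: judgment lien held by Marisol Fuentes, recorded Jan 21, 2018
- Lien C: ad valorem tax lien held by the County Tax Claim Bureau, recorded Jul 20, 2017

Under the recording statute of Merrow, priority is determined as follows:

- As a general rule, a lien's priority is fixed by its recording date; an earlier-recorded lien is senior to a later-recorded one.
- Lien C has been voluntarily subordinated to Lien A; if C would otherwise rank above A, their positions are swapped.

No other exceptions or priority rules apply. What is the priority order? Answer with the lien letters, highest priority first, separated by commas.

By effective date, earliest first: C (Jul 20, 2017), A (Oct 9, 2017), B (Jan 21, 2018).
C is senior to A before the subordination, so the two trade places.

A, C, B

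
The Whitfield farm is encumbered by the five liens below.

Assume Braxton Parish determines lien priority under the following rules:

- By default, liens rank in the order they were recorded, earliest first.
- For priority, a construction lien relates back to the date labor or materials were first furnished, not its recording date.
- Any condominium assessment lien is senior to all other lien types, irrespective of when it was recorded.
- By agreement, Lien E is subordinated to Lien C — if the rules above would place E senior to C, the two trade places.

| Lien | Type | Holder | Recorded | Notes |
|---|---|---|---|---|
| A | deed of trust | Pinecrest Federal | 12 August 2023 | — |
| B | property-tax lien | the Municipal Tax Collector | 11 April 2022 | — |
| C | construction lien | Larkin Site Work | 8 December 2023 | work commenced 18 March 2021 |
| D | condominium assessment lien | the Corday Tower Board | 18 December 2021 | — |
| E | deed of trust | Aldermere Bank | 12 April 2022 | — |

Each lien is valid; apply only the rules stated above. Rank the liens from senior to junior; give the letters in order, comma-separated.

Adjusting effective dates: C is treated as recorded 18 March 2021, the work-commencement date.
As a condominium assessment lien, D is senior to every other lien.
Remaining liens by effective date: C (18 March 2021), B (11 April 2022), E (12 April 2022), A (12 August 2023).
E is already junior to C, so the subordination agreement changes nothing.

D, C, B, E, A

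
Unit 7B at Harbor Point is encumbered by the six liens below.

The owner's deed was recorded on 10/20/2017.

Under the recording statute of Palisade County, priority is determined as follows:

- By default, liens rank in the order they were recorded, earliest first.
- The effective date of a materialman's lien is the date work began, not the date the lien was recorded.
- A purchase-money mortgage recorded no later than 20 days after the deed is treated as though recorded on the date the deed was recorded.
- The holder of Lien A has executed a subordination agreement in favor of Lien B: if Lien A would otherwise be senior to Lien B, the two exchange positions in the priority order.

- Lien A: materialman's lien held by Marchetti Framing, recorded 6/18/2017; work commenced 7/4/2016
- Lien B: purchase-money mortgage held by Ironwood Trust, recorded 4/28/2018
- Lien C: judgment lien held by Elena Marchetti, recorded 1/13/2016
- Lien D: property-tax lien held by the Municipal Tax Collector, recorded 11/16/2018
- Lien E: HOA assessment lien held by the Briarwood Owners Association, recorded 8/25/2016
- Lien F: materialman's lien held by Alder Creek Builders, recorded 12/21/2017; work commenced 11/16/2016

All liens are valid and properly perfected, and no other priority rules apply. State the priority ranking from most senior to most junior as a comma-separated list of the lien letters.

Effective dates after the stated exceptions: A is treated as recorded 7/4/2016, the work-commencement date; B was recorded 190 days after the deed — beyond 20 days — so no relation-back applies; F relates back to 11/16/2016 (work commenced).
By effective date: C (1/13/2016), A (7/4/2016), E (8/25/2016), F (11/16/2016), B (4/28/2018), D (11/16/2018).
Because A would otherwise rank above B, the subordination swaps them.

C, B, E, F, A, D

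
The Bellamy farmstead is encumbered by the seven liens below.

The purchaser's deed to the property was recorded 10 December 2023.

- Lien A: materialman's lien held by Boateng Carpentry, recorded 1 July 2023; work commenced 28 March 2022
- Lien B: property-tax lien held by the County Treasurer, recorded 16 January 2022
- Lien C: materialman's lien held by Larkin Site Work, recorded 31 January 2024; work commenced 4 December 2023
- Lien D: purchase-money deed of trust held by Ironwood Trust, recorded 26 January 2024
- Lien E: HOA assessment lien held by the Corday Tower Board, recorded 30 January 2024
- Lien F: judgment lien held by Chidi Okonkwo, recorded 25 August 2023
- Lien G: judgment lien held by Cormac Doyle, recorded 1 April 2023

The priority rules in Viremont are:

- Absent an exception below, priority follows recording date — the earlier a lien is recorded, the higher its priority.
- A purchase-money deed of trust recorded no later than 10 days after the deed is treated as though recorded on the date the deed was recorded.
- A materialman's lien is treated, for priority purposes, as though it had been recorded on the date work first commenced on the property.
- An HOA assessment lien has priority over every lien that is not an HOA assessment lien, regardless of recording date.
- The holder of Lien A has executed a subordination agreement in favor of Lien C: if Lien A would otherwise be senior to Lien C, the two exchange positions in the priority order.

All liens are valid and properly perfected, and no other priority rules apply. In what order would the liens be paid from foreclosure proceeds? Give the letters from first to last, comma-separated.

E, B, C, G, F, A, D

Effective dates after the stated exceptions: A relates back to 28 March 2022 (work commenced); C is treated as recorded 4 December 2023, the work-commencement date; D missed the 10-day window (47 days after the deed), so its recording date stands.
As an HOA assessment lien, E is senior to every other lien.
Remaining liens by effective date: B (16 January 2022), A (28 March 2022), G (1 April 2023), F (25 August 2023), C (4 December 2023), D (26 January 2024).
Because A would otherwise rank above C, the subordination swaps them.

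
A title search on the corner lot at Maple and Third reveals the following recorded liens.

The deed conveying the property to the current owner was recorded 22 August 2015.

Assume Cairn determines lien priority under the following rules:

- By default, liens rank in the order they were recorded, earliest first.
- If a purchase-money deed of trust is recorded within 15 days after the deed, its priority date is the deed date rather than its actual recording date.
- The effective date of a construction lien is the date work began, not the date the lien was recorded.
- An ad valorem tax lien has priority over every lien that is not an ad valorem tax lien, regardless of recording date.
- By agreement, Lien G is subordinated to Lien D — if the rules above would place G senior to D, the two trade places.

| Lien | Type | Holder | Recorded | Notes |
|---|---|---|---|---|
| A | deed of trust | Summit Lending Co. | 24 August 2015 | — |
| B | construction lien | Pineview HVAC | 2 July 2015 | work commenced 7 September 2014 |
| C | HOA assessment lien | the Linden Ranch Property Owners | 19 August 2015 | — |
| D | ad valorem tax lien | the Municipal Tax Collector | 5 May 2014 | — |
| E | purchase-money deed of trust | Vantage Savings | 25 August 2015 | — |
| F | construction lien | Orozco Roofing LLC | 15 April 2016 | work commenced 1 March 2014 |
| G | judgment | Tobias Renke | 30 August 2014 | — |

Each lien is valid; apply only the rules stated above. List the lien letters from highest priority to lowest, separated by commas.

D, F, G, B, C, E, A

Adjusting effective dates: B's effective date is 7 September 2014, when work began; E relates back to the deed date 22 August 2015; F's effective date is 1 March 2014, when work began.
D, as an ad valorem tax lien, has superpriority and ranks first.
The other liens, earliest effective date first: F (1 March 2014), G (30 August 2014), B (7 September 2014), C (19 August 2015), E (22 August 2015), A (24 August 2015).
G is already junior to D, so the subordination agreement changes nothing.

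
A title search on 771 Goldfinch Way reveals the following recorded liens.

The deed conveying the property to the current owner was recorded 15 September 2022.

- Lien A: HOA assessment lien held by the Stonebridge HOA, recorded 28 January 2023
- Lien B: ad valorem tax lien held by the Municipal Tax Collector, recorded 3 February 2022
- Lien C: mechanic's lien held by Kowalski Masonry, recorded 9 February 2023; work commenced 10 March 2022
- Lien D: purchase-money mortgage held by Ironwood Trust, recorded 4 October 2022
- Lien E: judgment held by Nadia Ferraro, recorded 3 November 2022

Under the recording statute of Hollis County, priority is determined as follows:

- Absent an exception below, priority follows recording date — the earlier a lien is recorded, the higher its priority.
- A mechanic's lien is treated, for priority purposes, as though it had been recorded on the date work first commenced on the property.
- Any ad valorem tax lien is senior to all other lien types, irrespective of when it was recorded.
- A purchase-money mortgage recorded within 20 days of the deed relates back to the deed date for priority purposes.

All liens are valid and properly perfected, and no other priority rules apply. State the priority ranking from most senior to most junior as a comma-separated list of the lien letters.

Effective dates after the stated exceptions: C is treated as recorded 10 March 2022, the work-commencement date; D's effective date is the deed date, 15 September 2022.
As an ad valorem tax lien, B is senior to every other lien.
Among the remaining liens, by effective date: C (10 March 2022), D (15 September 2022), E (3 November 2022), A (28 January 2023).

B, C, D, E, A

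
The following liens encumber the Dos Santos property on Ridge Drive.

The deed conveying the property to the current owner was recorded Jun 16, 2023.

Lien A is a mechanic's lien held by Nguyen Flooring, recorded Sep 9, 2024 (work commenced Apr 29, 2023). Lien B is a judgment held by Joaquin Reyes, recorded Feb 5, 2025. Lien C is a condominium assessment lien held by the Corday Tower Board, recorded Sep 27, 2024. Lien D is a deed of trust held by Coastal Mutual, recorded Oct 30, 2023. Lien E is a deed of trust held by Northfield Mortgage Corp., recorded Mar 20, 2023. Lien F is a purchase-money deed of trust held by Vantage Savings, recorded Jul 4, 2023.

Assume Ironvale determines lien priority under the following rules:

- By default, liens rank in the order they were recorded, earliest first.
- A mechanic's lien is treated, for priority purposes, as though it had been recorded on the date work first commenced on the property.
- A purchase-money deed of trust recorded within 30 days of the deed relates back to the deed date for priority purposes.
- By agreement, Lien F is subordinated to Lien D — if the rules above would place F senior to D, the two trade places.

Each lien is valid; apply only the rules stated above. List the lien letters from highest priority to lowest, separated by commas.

Effective dates: A relates back to Apr 29, 2023 (work commenced); F was recorded within the 30-day window, so its effective date is the deed date Jun 16, 2023.
By effective date, earliest first: E (Mar 20, 2023), A (Apr 29, 2023), F (Jun 16, 2023), D (Oct 30, 2023), C (Sep 27, 2024), B (Feb 5, 2025).
F would otherwise be senior to D, so under the subordination agreement F and D exchange positions.

E, A, D, F, C, B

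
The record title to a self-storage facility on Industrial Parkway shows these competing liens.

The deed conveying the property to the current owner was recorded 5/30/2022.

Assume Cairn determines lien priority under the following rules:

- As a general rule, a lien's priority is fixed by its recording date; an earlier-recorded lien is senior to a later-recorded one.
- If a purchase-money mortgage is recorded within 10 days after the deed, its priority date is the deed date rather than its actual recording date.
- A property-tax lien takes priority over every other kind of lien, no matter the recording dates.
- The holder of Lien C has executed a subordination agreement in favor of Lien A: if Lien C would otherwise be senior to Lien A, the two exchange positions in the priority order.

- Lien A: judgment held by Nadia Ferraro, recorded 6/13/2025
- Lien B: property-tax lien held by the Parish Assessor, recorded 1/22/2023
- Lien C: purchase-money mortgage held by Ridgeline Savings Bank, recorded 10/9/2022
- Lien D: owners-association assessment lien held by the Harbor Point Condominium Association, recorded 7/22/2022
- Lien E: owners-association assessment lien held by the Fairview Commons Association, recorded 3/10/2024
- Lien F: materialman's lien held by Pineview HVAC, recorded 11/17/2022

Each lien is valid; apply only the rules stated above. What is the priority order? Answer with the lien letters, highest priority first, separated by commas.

Effective dates after the stated exceptions: C was recorded 132 days after the deed, outside the 10-day window, so it keeps its recording date.
As a property-tax lien, B is senior to every other lien.
Remaining liens by effective date: D (7/22/2022), C (10/9/2022), F (11/17/2022), E (3/10/2024), A (6/13/2025).
C would otherwise be senior to A, so under the subordination agreement C and A exchange positions.

B, D, A, F, E, C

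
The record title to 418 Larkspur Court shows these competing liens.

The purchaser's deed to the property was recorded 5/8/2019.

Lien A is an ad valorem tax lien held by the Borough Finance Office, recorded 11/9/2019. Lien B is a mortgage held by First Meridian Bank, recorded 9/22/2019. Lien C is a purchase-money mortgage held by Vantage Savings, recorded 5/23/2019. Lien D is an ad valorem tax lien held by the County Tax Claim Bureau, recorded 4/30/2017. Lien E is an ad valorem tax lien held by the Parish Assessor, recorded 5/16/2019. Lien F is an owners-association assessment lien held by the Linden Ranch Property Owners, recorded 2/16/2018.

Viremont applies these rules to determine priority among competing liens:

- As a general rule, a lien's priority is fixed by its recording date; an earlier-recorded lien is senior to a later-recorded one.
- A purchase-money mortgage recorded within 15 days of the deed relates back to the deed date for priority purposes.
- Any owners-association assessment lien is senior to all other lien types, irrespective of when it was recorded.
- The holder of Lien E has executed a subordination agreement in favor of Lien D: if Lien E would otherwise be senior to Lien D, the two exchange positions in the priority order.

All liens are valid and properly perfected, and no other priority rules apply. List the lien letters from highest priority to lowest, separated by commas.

F, D, C, E, B, A

Adjusting effective dates: C was recorded within the 15-day window, so its effective date is the deed date 5/8/2019.
F, as an owners-association assessment lien, has superpriority and ranks first.
The other liens, earliest effective date first: D (4/30/2017), C (5/8/2019), E (5/16/2019), B (9/22/2019), A (11/9/2019).
E already ranks below D; the subordination has no effect.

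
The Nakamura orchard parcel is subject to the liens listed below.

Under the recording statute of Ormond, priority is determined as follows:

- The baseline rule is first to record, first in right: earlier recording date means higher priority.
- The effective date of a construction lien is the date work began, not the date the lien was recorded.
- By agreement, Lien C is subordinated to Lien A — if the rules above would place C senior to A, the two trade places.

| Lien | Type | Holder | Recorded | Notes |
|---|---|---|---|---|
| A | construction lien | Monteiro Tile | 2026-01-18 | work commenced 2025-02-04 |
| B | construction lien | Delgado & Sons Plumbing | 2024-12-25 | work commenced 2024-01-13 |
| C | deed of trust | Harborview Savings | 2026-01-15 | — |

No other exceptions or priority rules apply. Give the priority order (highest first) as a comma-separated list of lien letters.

B, A, C

Adjusting effective dates: A's effective date is 2025-02-04, when work began; B's effective date is 2024-01-13, when work began.
Sorted by effective date: B (2024-01-13), A (2025-02-04), C (2026-01-15).
C already ranks below A; the subordination has no effect.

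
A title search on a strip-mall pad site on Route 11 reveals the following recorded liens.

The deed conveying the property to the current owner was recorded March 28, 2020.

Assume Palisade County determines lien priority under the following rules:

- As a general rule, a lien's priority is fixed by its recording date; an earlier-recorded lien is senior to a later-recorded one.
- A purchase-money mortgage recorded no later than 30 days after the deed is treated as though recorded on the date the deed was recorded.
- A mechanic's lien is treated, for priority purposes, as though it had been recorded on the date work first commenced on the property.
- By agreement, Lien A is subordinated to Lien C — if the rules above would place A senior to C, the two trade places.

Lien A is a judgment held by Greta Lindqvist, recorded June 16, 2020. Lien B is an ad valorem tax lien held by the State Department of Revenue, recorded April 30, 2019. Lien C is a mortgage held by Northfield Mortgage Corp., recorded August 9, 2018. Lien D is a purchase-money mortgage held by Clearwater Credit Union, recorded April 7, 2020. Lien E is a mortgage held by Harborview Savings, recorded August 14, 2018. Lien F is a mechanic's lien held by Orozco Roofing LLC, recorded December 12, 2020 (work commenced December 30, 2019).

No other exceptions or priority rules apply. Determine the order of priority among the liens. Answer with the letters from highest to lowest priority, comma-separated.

C, E, B, F, D, A

Effective dates: D's effective date is the deed date, March 28, 2020; F is treated as recorded December 30, 2019, the work-commencement date.
Sorted by effective date: C (August 9, 2018), E (August 14, 2018), B (April 30, 2019), F (December 30, 2019), D (March 28, 2020), A (June 16, 2020).
A already ranks below C; the subordination has no effect.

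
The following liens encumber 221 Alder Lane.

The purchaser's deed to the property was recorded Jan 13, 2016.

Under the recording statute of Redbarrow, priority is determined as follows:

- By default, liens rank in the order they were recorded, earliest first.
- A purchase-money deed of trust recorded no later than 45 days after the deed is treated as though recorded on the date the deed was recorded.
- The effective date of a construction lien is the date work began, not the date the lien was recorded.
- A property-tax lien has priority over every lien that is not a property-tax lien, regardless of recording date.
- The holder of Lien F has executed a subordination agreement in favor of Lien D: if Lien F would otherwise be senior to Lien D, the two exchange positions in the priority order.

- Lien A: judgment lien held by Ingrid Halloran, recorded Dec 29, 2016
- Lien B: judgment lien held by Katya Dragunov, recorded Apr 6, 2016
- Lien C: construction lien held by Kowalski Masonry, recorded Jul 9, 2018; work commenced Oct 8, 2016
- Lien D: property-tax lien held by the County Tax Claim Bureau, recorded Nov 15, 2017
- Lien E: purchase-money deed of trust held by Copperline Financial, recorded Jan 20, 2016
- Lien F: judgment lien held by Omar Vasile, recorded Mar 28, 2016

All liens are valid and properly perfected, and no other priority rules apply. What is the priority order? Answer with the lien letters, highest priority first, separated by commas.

D, E, F, B, C, A

Effective dates after the stated exceptions: C is treated as recorded Oct 8, 2016, the work-commencement date; E was recorded within the 45-day window, so its effective date is the deed date Jan 13, 2016.
D is a property-tax lien, so it outranks all other liens regardless of date.
The other liens, earliest effective date first: E (Jan 13, 2016), F (Mar 28, 2016), B (Apr 6, 2016), C (Oct 8, 2016), A (Dec 29, 2016).
F is already junior to D, so the subordination agreement changes nothing.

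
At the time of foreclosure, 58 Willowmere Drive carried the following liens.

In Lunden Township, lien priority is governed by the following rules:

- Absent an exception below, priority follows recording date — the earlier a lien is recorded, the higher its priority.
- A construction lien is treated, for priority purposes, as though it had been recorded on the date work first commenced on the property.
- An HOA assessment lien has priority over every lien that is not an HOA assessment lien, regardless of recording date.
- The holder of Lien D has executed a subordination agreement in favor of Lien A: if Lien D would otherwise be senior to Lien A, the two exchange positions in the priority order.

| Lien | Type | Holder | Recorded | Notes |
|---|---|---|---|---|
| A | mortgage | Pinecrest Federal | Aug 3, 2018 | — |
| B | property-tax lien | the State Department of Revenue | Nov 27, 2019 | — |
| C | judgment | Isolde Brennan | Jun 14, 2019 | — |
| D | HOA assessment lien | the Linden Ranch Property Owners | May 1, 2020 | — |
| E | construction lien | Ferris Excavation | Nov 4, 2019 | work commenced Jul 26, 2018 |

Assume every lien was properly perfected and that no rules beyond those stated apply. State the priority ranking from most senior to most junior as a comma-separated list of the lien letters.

Adjusting effective dates: E is treated as recorded Jul 26, 2018, the work-commencement date.
D is an HOA assessment lien, so it outranks all other liens regardless of date.
Among the remaining liens, by effective date: E (Jul 26, 2018), A (Aug 3, 2018), C (Jun 14, 2019), B (Nov 27, 2019).
The subordination applies — D was senior to A — so D and A swap.

A, E, D, C, B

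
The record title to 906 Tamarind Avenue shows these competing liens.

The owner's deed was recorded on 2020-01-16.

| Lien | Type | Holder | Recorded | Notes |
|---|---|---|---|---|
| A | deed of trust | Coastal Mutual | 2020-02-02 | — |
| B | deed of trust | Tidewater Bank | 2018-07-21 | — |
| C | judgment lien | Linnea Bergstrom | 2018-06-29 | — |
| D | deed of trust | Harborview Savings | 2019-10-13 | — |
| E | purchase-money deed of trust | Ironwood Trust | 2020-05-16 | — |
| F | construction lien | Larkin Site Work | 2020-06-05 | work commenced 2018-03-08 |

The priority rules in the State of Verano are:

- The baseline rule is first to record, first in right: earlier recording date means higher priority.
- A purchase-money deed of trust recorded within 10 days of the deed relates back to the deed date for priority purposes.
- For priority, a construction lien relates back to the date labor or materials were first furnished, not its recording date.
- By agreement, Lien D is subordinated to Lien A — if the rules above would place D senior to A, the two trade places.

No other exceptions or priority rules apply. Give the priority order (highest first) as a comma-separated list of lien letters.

F, C, B, A, D, E

First, effective dates: E was recorded 121 days after the deed — beyond 10 days — so no relation-back applies; F's effective date is 2018-03-08, when work began.
By effective date: F (2018-03-08), C (2018-06-29), B (2018-07-21), D (2019-10-13), A (2020-02-02), E (2020-05-16).
D would otherwise be senior to A, so under the subordination agreement D and A exchange positions.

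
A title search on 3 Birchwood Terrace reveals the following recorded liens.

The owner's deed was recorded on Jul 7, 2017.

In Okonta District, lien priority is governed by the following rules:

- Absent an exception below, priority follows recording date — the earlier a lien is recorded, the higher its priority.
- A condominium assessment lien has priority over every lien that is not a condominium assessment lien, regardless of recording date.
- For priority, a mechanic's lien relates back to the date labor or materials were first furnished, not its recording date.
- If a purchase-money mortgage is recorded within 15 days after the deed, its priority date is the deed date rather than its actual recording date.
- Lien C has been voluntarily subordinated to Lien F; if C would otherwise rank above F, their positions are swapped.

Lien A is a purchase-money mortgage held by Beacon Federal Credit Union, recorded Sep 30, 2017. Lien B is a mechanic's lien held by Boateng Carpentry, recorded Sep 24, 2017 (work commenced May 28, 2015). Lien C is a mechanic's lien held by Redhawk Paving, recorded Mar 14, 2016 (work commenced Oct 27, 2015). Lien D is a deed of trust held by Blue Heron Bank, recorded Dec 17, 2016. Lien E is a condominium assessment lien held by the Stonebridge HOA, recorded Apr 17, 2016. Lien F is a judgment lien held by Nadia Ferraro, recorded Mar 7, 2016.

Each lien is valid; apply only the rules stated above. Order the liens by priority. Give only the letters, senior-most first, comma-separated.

Adjusting effective dates: A was recorded 85 days after the deed, outside the 15-day window, so it keeps its recording date; B's effective date is May 28, 2015, when work began; C's effective date is Oct 27, 2015, when work began.
E is a condominium assessment lien, so it outranks all other liens regardless of date.
Remaining liens by effective date: B (May 28, 2015), C (Oct 27, 2015), F (Mar 7, 2016), D (Dec 17, 2016), A (Sep 30, 2017).
C is senior to F before the subordination, so the two trade places.

E, B, F, C, D, A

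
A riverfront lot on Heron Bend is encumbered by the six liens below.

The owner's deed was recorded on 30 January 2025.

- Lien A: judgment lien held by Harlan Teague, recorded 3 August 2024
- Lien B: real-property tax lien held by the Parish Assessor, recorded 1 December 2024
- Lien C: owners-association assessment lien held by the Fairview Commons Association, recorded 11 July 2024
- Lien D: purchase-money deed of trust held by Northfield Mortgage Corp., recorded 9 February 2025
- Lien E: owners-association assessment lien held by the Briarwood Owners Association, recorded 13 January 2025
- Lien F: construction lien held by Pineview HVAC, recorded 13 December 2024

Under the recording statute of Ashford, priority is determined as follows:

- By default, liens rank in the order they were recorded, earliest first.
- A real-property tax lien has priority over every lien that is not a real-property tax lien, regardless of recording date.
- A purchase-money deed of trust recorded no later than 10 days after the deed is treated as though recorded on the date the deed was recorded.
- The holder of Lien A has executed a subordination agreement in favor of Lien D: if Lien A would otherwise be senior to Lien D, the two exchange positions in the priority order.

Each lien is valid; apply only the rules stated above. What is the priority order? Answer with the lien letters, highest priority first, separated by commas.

B, C, D, F, E, A

Effective dates after the stated exceptions: D was recorded within the 10-day window, so its effective date is the deed date 30 January 2025.
B is a real-property tax lien and takes priority over every other lien.
Among the remaining liens, by effective date: C (11 July 2024), A (3 August 2024), F (13 December 2024), E (13 January 2025), D (30 January 2025).
Because A would otherwise rank above D, the subordination swaps them.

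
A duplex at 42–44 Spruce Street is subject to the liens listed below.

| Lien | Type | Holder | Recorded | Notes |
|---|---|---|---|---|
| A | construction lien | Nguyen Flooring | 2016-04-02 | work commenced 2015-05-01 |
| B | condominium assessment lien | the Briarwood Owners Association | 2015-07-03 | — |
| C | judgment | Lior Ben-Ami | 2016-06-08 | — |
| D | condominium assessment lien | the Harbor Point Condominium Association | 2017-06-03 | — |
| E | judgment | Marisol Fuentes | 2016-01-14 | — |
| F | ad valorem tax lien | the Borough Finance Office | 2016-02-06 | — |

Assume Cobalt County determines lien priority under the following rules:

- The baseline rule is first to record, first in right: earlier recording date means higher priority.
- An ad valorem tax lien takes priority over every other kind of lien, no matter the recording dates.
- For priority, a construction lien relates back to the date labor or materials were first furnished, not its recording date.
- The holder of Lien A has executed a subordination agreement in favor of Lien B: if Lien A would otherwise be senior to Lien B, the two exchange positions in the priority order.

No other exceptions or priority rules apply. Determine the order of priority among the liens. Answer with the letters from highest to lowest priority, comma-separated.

Effective dates after the stated exceptions: A relates back to 2015-05-01 (work commenced).
F is an ad valorem tax lien, so it outranks all other liens regardless of date.
Ordering the rest by effective date: A (2015-05-01), B (2015-07-03), E (2016-01-14), C (2016-06-08), D (2017-06-03).
A would otherwise be senior to B, so under the subordination agreement A and B exchange positions.

F, B, A, E, C, D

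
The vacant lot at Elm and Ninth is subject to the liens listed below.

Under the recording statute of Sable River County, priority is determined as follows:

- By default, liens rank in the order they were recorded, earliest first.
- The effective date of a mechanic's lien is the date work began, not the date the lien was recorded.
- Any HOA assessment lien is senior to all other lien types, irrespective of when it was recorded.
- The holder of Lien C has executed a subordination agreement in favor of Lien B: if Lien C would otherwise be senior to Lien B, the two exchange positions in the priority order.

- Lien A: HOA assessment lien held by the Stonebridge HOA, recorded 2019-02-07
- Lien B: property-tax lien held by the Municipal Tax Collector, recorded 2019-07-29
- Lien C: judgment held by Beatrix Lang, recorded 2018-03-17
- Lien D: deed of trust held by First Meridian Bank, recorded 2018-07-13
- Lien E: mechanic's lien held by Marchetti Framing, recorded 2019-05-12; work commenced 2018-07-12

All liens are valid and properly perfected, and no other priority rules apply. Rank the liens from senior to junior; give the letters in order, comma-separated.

A, B, E, D, C

Effective dates: E relates back to 2018-07-12 (work commenced).
As an HOA assessment lien, A is senior to every other lien.
Remaining liens by effective date: C (2018-03-17), E (2018-07-12), D (2018-07-13), B (2019-07-29).
The subordination applies — C was senior to B — so C and B swap.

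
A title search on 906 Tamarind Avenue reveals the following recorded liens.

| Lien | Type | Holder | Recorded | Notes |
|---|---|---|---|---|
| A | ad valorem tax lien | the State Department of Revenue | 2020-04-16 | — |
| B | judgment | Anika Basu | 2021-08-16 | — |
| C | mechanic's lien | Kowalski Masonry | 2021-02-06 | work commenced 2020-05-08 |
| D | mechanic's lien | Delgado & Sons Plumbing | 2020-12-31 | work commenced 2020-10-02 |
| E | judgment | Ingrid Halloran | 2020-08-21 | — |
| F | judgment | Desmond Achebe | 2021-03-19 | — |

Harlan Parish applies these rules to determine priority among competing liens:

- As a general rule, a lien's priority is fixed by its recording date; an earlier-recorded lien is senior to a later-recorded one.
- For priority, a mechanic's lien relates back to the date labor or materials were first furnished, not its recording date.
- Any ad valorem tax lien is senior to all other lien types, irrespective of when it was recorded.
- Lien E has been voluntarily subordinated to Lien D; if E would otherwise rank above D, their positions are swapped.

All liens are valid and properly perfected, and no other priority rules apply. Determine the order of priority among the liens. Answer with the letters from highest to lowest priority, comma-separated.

A, C, D, E, F, B

Effective dates after the stated exceptions: C is treated as recorded 2020-05-08, the work-commencement date; D is treated as recorded 2020-10-02, the work-commencement date.
As an ad valorem tax lien, A is senior to every other lien.
Among the remaining liens, by effective date: C (2020-05-08), E (2020-08-21), D (2020-10-02), F (2021-03-19), B (2021-08-16).
Because E would otherwise rank above D, the subordination swaps them.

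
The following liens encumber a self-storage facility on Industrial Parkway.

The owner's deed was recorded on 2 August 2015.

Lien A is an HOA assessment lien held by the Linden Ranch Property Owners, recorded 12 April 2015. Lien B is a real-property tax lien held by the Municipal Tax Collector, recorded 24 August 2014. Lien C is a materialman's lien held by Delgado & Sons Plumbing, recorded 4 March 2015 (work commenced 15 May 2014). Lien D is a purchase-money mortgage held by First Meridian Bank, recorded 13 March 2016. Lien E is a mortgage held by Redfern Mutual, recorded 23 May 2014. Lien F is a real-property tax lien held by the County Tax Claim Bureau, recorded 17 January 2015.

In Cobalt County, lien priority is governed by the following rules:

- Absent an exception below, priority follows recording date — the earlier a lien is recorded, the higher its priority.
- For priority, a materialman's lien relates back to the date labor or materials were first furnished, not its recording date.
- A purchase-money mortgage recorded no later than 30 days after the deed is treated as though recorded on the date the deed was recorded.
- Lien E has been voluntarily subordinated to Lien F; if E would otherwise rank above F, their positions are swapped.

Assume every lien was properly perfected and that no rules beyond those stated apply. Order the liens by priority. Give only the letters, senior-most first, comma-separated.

Effective dates: C relates back to 15 May 2014 (work commenced); D was recorded 224 days after the deed — beyond 30 days — so no relation-back applies.
Ordering by effective date: C (15 May 2014), E (23 May 2014), B (24 August 2014), F (17 January 2015), A (12 April 2015), D (13 March 2016).
The subordination applies — E was senior to F — so E and F swap.

C, F, B, E, A, D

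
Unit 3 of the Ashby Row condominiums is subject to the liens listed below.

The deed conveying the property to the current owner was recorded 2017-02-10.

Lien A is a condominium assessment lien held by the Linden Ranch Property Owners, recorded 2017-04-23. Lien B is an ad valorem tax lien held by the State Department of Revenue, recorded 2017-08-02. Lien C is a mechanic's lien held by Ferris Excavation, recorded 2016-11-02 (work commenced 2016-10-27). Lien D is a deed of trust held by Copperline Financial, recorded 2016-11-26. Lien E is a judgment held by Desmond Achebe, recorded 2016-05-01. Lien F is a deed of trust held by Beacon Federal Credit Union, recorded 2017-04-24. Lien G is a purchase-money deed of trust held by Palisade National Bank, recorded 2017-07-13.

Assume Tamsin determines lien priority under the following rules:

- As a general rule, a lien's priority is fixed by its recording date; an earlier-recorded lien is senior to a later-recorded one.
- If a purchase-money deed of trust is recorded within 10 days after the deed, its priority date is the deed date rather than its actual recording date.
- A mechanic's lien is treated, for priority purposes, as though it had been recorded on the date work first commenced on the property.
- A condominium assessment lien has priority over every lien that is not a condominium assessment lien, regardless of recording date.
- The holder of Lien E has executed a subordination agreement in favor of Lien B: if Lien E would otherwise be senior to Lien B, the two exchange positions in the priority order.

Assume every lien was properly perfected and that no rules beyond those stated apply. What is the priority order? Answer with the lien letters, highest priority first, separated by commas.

A, B, C, D, F, G, E

Effective dates after the stated exceptions: C is treated as recorded 2016-10-27, the work-commencement date; G missed the 10-day window (153 days after the deed), so its recording date stands.
A, as a condominium assessment lien, has superpriority and ranks first.
Remaining liens by effective date: E (2016-05-01), C (2016-10-27), D (2016-11-26), F (2017-04-24), G (2017-07-13), B (2017-08-02).
E would otherwise be senior to B, so under the subordination agreement E and B exchange positions.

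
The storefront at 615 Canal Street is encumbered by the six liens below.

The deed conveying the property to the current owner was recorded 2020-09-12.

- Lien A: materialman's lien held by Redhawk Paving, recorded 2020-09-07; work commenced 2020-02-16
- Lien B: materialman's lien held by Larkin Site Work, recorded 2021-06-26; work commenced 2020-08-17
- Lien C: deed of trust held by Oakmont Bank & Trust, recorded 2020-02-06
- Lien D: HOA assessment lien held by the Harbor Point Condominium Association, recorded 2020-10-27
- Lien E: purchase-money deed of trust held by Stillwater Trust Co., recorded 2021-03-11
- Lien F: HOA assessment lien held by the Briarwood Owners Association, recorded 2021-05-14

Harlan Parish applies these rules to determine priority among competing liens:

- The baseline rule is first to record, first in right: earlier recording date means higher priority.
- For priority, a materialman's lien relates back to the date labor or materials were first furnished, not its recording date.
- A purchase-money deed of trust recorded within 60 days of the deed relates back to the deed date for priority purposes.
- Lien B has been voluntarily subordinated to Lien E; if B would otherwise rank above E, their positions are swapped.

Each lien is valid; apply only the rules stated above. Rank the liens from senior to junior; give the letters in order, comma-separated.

Effective dates: A is treated as recorded 2020-02-16, the work-commencement date; B relates back to 2020-08-17 (work commenced); E was recorded 180 days after the deed — beyond 60 days — so no relation-back applies.
By effective date, earliest first: C (2020-02-06), A (2020-02-16), B (2020-08-17), D (2020-10-27), E (2021-03-11), F (2021-05-14).
B would otherwise be senior to E, so under the subordination agreement B and E exchange positions.

C, A, E, D, B, F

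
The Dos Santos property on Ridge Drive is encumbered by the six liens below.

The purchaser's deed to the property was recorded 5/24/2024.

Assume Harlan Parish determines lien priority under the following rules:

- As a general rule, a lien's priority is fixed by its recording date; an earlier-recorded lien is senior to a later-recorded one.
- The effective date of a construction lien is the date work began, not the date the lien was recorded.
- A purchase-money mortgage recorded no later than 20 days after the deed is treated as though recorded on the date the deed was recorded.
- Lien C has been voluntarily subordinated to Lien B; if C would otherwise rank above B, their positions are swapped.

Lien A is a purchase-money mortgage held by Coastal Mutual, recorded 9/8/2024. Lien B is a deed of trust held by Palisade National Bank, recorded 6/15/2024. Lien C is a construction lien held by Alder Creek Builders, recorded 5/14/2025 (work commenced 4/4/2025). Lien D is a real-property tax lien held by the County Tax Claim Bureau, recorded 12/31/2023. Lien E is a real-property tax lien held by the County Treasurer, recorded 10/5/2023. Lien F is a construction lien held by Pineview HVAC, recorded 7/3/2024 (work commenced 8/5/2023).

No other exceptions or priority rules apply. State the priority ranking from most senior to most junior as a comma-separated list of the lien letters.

Effective dates after the stated exceptions: A was recorded 107 days after the deed — beyond 20 days — so no relation-back applies; C is treated as recorded 4/4/2025, the work-commencement date; F's effective date is 8/5/2023, when work began.
Ordering by effective date: F (8/5/2023), E (10/5/2023), D (12/31/2023), B (6/15/2024), A (9/8/2024), C (4/4/2025).
Since C is not senior to B, the subordination leaves the order unchanged.

F, E, D, B, A, C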